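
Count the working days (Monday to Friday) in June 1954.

22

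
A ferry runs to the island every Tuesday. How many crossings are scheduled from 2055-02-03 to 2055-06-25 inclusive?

2055-02-03 is a Wednesday.
From 2055-02-03 to 2055-06-25 is 143 days inclusive.
143 = 7 × 20 + 3, so there are 20 full weeks plus 3 extra days.
Each full week contributes one Tuesday: 20 so far.
The 3 extra days are Wednesday, Thursday, Friday — none qualify.
Total: 20 + 0 = 20.

20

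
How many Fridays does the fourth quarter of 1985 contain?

13

1 October 1985 is a Tuesday.
The range spans 92 days (inclusive of both endpoints).
92 = 7 × 13 + 1, so there are 13 full weeks plus 1 extra day.
Each full week contributes one Friday: 13 so far.
The 1 extra day is Tue — none qualify.
Total: 13 + 0 = 13.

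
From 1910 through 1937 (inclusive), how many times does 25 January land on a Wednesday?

4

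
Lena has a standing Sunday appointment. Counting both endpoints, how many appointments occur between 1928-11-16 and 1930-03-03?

1928-11-16 is a Friday.
That's 473 days from start to end, counting both.
473 = 7 × 67 + 4, so there are 67 full weeks plus 4 extra days.
Each full week contributes one Sunday: 67 so far.
The 4 extra days are Friday, Saturday, Sunday, Monday — 1 of them qualifies.
Total: 67 + 1 = 68.

68 Sundays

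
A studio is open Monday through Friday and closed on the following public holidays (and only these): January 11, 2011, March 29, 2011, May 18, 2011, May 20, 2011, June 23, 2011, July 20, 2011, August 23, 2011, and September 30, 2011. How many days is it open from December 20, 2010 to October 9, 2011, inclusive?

December 20, 2010 is a Monday.
From December 20, 2010 to October 9, 2011 is 294 days inclusive.
294 = 7 × 42, so the span is exactly 42 full weeks.
Each full week contributes 5 weekdays (Mon–Fri): 42 × 5 = 210.
Holidays: January 11, 2011 (Tue); March 29, 2011 (Tue); May 18, 2011 (Wed); May 20, 2011 (Fri); June 23, 2011 (Thu); July 20, 2011 (Wed); August 23, 2011 (Tue); September 30, 2011 (Fri).
All 8 holidays fall on weekdays, so subtract 8.
Business days: 210 − 8 = 202.

202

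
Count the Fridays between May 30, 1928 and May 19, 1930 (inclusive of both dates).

103

May 30, 1928 is a Wednesday.
From May 30, 1928 to May 19, 1930 is 720 days inclusive.
720 = 7 × 102 + 6, so there are 102 full weeks plus 6 extra days.
Each full week contributes one Friday: 102 so far.
The 6 extra days are Wednesday, Thursday, Friday, Saturday, Sunday, Monday — 1 of them qualifies.
Total: 102 + 1 = 103.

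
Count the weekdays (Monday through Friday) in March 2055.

23

March 1, 2055 is a Monday.
From March 1, 2055 to March 31, 2055 is 31 days inclusive.
31 = 7 × 4 + 3, so there are 4 full weeks plus 3 extra days.
Each full week contributes 5 weekdays (Mon–Fri): 4 × 5 = 20.
The 3 extra days are Mon, Tue, Wed — 3 of them qualify.
Total: 20 + 3 = 23.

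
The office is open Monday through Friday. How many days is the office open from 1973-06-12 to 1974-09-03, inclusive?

321 weekdays

1973-06-12 is a Tuesday.
From 1973-06-12 to 1974-09-03 is 449 days inclusive.
449 = 7 × 64 + 1, so there are 64 full weeks plus 1 extra day.
Each full week contributes 5 weekdays (Mon–Fri): 64 × 5 = 320.
The 1 extra day is Tue — 1 of them qualifies.
Total: 320 + 1 = 321.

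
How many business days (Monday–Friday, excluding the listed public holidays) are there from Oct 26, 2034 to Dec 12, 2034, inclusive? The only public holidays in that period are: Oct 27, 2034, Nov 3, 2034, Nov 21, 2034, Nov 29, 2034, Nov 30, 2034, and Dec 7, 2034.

28 business days

Oct 26, 2034 is a Thursday.
From Oct 26, 2034 to Dec 12, 2034 is 48 days inclusive.
48 = 7 × 6 + 6, so there are 6 full weeks plus 6 extra days.
Each full week contributes 5 weekdays (Mon–Fri): 6 × 5 = 30.
The 6 extra days are Thu, Fri, Sat, Sun, Mon, Tue — 4 of them qualify.
Total: 30 + 4 = 34.
Holidays: Oct 27, 2034 (Fri); Nov 3, 2034 (Fri); Nov 21, 2034 (Tue); Nov 29, 2034 (Wed); Nov 30, 2034 (Thu); Dec 7, 2034 (Thu).
All 6 holidays fall on weekdays, so subtract 6.
Business days: 34 − 6 = 28.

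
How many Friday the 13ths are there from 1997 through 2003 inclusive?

Friday-the-13ths by year:
1997: Jun
1998: Feb, Mar, Nov
1999: Aug
2000: Oct
2001: Apr, Jul
2002: Sep, Dec
2003: Jun

11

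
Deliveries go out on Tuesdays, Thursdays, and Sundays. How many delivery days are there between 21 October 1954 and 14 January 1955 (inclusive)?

37

21 October 1954 is a Thursday.
From 21 October 1954 to 14 January 1955 is 86 days inclusive.
86 = 7 × 12 + 2, so there are 12 full weeks plus 2 extra days.
Each full week contributes 3 days from the set (Tue, Thu, Sun): 12 × 3 = 36.
The 2 extra days are Thursday, Friday — 1 of them qualifies.
Total: 36 + 1 = 37.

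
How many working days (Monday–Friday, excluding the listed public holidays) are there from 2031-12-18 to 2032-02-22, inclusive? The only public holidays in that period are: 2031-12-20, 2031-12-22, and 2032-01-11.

2031-12-18 is a Thursday.
From 2031-12-18 to 2032-02-22 is 67 days inclusive.
67 = 7 × 9 + 4, so there are 9 full weeks plus 4 extra days.
Each full week contributes 5 weekdays (Mon–Fri): 9 × 5 = 45.
The 4 extra days are Thu, Fri, Sat, Sun — 2 of them qualify.
Total: 45 + 2 = 47.
Holidays: 2031-12-20 (Sat); 2031-12-22 (Mon); 2032-01-11 (Sun).
1 of the 3 holidays fall on weekdays; the rest are weekends and were already excluded.
Business days: 47 − 1 = 46.

46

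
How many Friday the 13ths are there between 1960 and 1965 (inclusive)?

10

Friday-the-13ths by year:
1960: May
1961: Jan, Oct
1962: Apr, Jul
1963: Sep, Dec
1964: Mar, Nov
1965: Aug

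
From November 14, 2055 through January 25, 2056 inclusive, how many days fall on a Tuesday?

11

November 14, 2055 is a Sunday.
The range spans 73 days (inclusive of both endpoints).
73 = 7 × 10 + 3, so there are 10 full weeks plus 3 extra days.
Each full week contributes one Tuesday: 10 so far.
The 3 extra days are Sun, Mon, Tue — 1 of them qualifies.
Total: 10 + 1 = 11.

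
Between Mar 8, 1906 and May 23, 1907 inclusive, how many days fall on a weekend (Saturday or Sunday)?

126

Mar 8, 1906 is a Thursday.
From Mar 8, 1906 to May 23, 1907 is 442 days inclusive.
442 = 7 × 63 + 1, so there are 63 full weeks plus 1 extra day.
Each full week contributes 2 weekend days (Sat, Sun): 63 × 2 = 126.
The 1 extra day is Thu — none qualify.
Total: 126 + 0 = 126.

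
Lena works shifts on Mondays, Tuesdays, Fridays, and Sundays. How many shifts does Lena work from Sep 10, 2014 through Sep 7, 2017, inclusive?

624

Sep 10, 2014 is a Wednesday.
From Sep 10, 2014 to Sep 7, 2017 is 1094 days inclusive.
1094 = 7 × 156 + 2, so there are 156 full weeks plus 2 extra days.
Each full week contributes 4 days from the set (Mon, Tue, Fri, Sun): 156 × 4 = 624.
The 2 extra days are Wed, Thu — none qualify.
Total: 624 + 0 = 624.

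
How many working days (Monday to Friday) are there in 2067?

2067-01-01 is a Saturday.
From 2067-01-01 to 2067-12-31 is 365 days inclusive.
365 = 7 × 52 + 1, so there are 52 full weeks plus 1 extra day.
Each full week contributes 5 weekdays (Mon–Fri): 52 × 5 = 260.
The 1 extra day is Sat — none qualify.
Total: 260 + 0 = 260.

260 weekdays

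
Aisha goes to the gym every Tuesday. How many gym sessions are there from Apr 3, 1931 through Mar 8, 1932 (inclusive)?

Apr 3, 1931 is a Friday.
The range spans 341 days (inclusive of both endpoints).
341 = 7 × 48 + 5, so there are 48 full weeks plus 5 extra days.
Each full week contributes one Tuesday: 48 so far.
The 5 extra days are Fri, Sat, Sun, Mon, Tue — 1 of them qualifies.
Total: 48 + 1 = 49.

49 Tuesdays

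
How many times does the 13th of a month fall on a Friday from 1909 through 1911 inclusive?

Friday-the-13ths by year:
1909: Aug
1910: May
1911: Jan, Oct

4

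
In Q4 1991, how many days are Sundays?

October 1, 1991 is a Tuesday.
From October 1, 1991 to December 31, 1991 is 92 days inclusive.
92 = 7 × 13 + 1, so there are 13 full weeks plus 1 extra day.
Each full week contributes one Sunday: 13 so far.
The 1 extra day is Tuesday — none qualify.
Total: 13 + 0 = 13.

13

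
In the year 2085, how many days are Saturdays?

52

1 January 2085 is a Monday.
That's 365 days from start to end, counting both.
365 = 7 × 52 + 1, so there are 52 full weeks plus 1 extra day.
Each full week contributes one Saturday: 52 so far.
The 1 extra day is Mon — none qualify.
Total: 52 + 0 = 52.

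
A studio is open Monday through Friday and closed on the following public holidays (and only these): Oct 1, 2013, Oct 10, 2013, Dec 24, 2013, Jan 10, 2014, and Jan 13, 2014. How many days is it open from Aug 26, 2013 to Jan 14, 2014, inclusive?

Aug 26, 2013 is a Monday.
That's 142 days from start to end, counting both.
142 = 7 × 20 + 2, so there are 20 full weeks plus 2 extra days.
Each full week contributes 5 weekdays (Mon–Fri): 20 × 5 = 100.
The 2 extra days are Monday, Tuesday — 2 of them qualify.
Total: 100 + 2 = 102.
Holidays: Oct 1, 2013 (Tue); Oct 10, 2013 (Thu); Dec 24, 2013 (Tue); Jan 10, 2014 (Fri); Jan 13, 2014 (Mon).
All 5 holidays fall on weekdays, so subtract 5.
Business days: 102 − 5 = 97.

97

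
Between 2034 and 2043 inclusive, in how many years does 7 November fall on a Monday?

Day of week of November 7 in each year:
2034: Tue, 2035: Wed, 2036: Fri, 2037: Sat, 2038: Sun, 2039: Mon ✓, 2040: Wed, 2041: Thu, 2042: Fri, 2043: Sat
Mondays: 2039.

1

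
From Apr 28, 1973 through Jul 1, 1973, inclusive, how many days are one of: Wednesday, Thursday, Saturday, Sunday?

Apr 28, 1973 is a Saturday.
From Apr 28, 1973 to Jul 1, 1973 is 65 days inclusive.
65 = 7 × 9 + 2, so there are 9 full weeks plus 2 extra days.
Each full week contributes 4 days from the set (Wed, Thu, Sat, Sun): 9 × 4 = 36.
The 2 extra days are Saturday, Sunday — 2 of them qualify.
Total: 36 + 2 = 38.

38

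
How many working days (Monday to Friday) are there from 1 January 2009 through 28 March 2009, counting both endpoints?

1 January 2009 is a Thursday.
That's 87 days from start to end, counting both.
87 = 7 × 12 + 3, so there are 12 full weeks plus 3 extra days.
Each full week contributes 5 weekdays (Mon–Fri): 12 × 5 = 60.
The 3 extra days are Thu, Fri, Sat — 2 of them qualify.
Total: 60 + 2 = 62.

62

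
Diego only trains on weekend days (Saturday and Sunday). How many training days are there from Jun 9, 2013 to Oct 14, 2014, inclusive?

141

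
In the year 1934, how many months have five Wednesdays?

4

A month has five Wednesdays exactly when Wednesday falls within its first (length − 28) days.
Jan: 31 days, starts Mon → 5 of Mon, Tue, Wed ✓
Feb: 28 days, starts Thu → 5 of (none)
Mar: 31 days, starts Thu → 5 of Thu, Fri, Sat
Apr: 30 days, starts Sun → 5 of Sun, Mon
May: 31 days, starts Tue → 5 of Tue, Wed, Thu ✓
Jun: 30 days, starts Fri → 5 of Fri, Sat
Jul: 31 days, starts Sun → 5 of Sun, Mon, Tue
Aug: 31 days, starts Wed → 5 of Wed, Thu, Fri ✓
Sep: 30 days, starts Sat → 5 of Sat, Sun
Oct: 31 days, starts Mon → 5 of Mon, Tue, Wed ✓
Nov: 30 days, starts Thu → 5 of Thu, Fri
Dec: 31 days, starts Sat → 5 of Sat, Sun, Mon
Months with five Wednesdays: Jan, May, Aug, Oct.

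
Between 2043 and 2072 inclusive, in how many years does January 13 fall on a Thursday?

4

Day of week of January 13 in each year:
2043: Tue, 2044: Wed, 2045: Fri, 2046: Sat, 2047: Sun, 2048: Mon, 2049: Wed, 2050: Thu ✓, 2051: Fri, 2052: Sat, 2053: Mon, 2054: Tue, 2055: Wed, 2056: Thu ✓, 2057: Sat, 2058: Sun, 2059: Mon, 2060: Tue, 2061: Thu ✓, 2062: Fri, 2063: Sat, 2064: Sun, 2065: Tue, 2066: Wed, 2067: Thu ✓, 2068: Fri, 2069: Sun, 2070: Mon, 2071: Tue, 2072: Wed
Thursdays: 2050, 2056, 2061, 2067.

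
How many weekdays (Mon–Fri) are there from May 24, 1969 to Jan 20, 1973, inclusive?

May 24, 1969 is a Saturday.
The range spans 1338 days (inclusive of both endpoints).
1338 = 7 × 191 + 1, so there are 191 full weeks plus 1 extra day.
Each full week contributes 5 weekdays (Mon–Fri): 191 × 5 = 955.
The 1 extra day is Saturday — none qualify.
Total: 955 + 0 = 955.

955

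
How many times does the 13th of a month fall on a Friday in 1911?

2

The 13th falls on a Friday when the month's 13th has weekday Fri.
Jan 13 is Fri ✓; Feb 13 is Mon; Mar 13 is Mon; Apr 13 is Thu; May 13 is Sat; Jun 13 is Tue; Jul 13 is Thu; Aug 13 is Sun; Sep 13 is Wed; Oct 13 is Fri ✓; Nov 13 is Mon; Dec 13 is Wed.
Friday the 13ths: Jan, Oct.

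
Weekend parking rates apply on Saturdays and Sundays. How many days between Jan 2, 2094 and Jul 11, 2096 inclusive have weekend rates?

264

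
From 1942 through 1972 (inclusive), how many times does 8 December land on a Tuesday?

Day of week of December 8 in each year:
1942: Tue ✓, 1943: Wed, 1944: Fri, 1945: Sat, 1946: Sun, 1947: Mon, 1948: Wed, 1949: Thu, 1950: Fri, 1951: Sat, 1952: Mon, 1953: Tue ✓, 1954: Wed, 1955: Thu, 1956: Sat, 1957: Sun, 1958: Mon, 1959: Tue ✓, 1960: Thu, 1961: Fri, 1962: Sat, 1963: Sun, 1964: Tue ✓, 1965: Wed, 1966: Thu, 1967: Fri, 1968: Sun, 1969: Mon, 1970: Tue ✓, 1971: Wed, 1972: Fri
Tuesdays: 1942, 1953, 1959, 1964, 1970.

5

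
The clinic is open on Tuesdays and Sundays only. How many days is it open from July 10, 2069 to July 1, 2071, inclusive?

July 10, 2069 is a Wednesday.
The range spans 722 days (inclusive of both endpoints).
722 = 7 × 103 + 1, so there are 103 full weeks plus 1 extra day.
Each full week contributes 2 days from the set (Tue, Sun): 103 × 2 = 206.
The 1 extra day is Wed — none qualify.
Total: 206 + 0 = 206.

206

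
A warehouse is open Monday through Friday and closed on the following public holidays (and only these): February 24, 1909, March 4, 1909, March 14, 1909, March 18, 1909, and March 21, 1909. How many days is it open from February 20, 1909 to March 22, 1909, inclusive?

18

February 20, 1909 is a Saturday.
The range spans 31 days (inclusive of both endpoints).
31 = 7 × 4 + 3, so there are 4 full weeks plus 3 extra days.
Each full week contributes 5 weekdays (Mon–Fri): 4 × 5 = 20.
The 3 extra days are Sat, Sun, Mon — 1 of them qualifies.
Total: 20 + 1 = 21.
Holidays: February 24, 1909 (Wed); March 4, 1909 (Thu); March 14, 1909 (Sun); March 18, 1909 (Thu); March 21, 1909 (Sun).
3 of the 5 holidays fall on weekdays; the rest are weekends and were already excluded.
Business days: 21 − 3 = 18.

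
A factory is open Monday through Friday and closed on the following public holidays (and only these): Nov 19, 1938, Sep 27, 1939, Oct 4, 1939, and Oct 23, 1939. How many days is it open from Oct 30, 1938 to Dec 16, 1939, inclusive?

Oct 30, 1938 is a Sunday.
That's 413 days from start to end, counting both.
413 = 7 × 59, so the span is exactly 59 full weeks.
Each full week contributes 5 weekdays (Mon–Fri): 59 × 5 = 295.
Holidays: Nov 19, 1938 (Sat); Sep 27, 1939 (Wed); Oct 4, 1939 (Wed); Oct 23, 1939 (Mon).
3 of the 4 holidays fall on weekdays; the rest are weekends and were already excluded.
Business days: 295 − 3 = 292.

292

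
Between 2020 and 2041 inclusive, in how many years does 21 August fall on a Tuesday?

Day of week of August 21 in each year:
2020: Fri, 2021: Sat, 2022: Sun, 2023: Mon, 2024: Wed, 2025: Thu, 2026: Fri, 2027: Sat, 2028: Mon, 2029: Tue ✓, 2030: Wed, 2031: Thu, 2032: Sat, 2033: Sun, 2034: Mon, 2035: Tue ✓, 2036: Thu, 2037: Fri, 2038: Sat, 2039: Sun, 2040: Tue ✓, 2041: Wed
Tuesdays: 2029, 2035, 2040.

3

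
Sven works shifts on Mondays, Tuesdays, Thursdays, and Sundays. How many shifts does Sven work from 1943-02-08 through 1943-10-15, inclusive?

143

1943-02-08 is a Monday.
From 1943-02-08 to 1943-10-15 is 250 days inclusive.
250 = 7 × 35 + 5, so there are 35 full weeks plus 5 extra days.
Each full week contributes 4 days from the set (Mon, Tue, Thu, Sun): 35 × 4 = 140.
The 5 extra days are Mon, Tue, Wed, Thu, Fri — 3 of them qualify.
Total: 140 + 3 = 143.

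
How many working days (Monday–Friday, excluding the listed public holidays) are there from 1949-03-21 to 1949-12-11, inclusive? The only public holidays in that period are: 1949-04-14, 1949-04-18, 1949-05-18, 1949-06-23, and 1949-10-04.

185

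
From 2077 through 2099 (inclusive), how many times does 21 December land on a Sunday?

4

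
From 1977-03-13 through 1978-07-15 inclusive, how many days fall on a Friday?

1977-03-13 is a Sunday.
From 1977-03-13 to 1978-07-15 is 490 days inclusive.
490 = 7 × 70, so the span is exactly 70 full weeks.
Each full week contributes one Friday: 70 so far.
Total: 70.

70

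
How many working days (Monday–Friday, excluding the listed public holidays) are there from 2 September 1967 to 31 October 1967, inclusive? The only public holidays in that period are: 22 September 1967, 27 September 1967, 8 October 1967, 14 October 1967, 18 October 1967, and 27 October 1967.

2 September 1967 is a Saturday.
That's 60 days from start to end, counting both.
60 = 7 × 8 + 4, so there are 8 full weeks plus 4 extra days.
Each full week contributes 5 weekdays (Mon–Fri): 8 × 5 = 40.
The 4 extra days are Sat, Sun, Mon, Tue — 2 of them qualify.
Total: 40 + 2 = 42.
Holidays: 22 September 1967 (Fri); 27 September 1967 (Wed); 8 October 1967 (Sun); 14 October 1967 (Sat); 18 October 1967 (Wed); 27 October 1967 (Fri).
4 of the 6 holidays fall on weekdays; the rest are weekends and were already excluded.
Business days: 42 − 4 = 38.

38 working days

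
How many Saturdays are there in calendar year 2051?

52

Jan 1, 2051 is a Sunday.
That's 365 days from start to end, counting both.
365 = 7 × 52 + 1, so there are 52 full weeks plus 1 extra day.
Each full week contributes one Saturday: 52 so far.
The 1 extra day is Sunday — none qualify.
Total: 52 + 0 = 52.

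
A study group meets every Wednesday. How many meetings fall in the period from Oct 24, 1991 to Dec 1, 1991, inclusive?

5

Oct 24, 1991 is a Thursday.
From Oct 24, 1991 to Dec 1, 1991 is 39 days inclusive.
39 = 7 × 5 + 4, so there are 5 full weeks plus 4 extra days.
Each full week contributes one Wednesday: 5 so far.
The 4 extra days are Thu, Fri, Sat, Sun — none qualify.
Total: 5 + 0 = 5.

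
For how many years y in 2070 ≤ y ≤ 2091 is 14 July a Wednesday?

3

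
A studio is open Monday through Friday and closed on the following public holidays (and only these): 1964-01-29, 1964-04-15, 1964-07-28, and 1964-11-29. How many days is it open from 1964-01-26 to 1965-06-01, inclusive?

1964-01-26 is a Sunday.
That's 493 days from start to end, counting both.
493 = 7 × 70 + 3, so there are 70 full weeks plus 3 extra days.
Each full week contributes 5 weekdays (Mon–Fri): 70 × 5 = 350.
The 3 extra days are Sunday, Monday, Tuesday — 2 of them qualify.
Total: 350 + 2 = 352.
Holidays: 1964-01-29 (Wed); 1964-04-15 (Wed); 1964-07-28 (Tue); 1964-11-29 (Sun).
3 of the 4 holidays fall on weekdays; the rest are weekends and were already excluded.
Business days: 352 − 3 = 349.

349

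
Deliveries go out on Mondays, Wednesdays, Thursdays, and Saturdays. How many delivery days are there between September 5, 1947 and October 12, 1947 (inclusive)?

21

September 5, 1947 is a Friday.
From September 5, 1947 to October 12, 1947 is 38 days inclusive.
38 = 7 × 5 + 3, so there are 5 full weeks plus 3 extra days.
Each full week contributes 4 days from the set (Mon, Wed, Thu, Sat): 5 × 4 = 20.
The 3 extra days are Friday, Saturday, Sunday — 1 of them qualifies.
Total: 20 + 1 = 21.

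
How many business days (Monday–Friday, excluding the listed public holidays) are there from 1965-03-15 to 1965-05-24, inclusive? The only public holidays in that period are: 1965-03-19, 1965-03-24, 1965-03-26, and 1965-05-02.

1965-03-15 is a Monday.
That's 71 days from start to end, counting both.
71 = 7 × 10 + 1, so there are 10 full weeks plus 1 extra day.
Each full week contributes 5 weekdays (Mon–Fri): 10 × 5 = 50.
The 1 extra day is Monday — 1 of them qualifies.
Total: 50 + 1 = 51.
Holidays: 1965-03-19 (Fri); 1965-03-24 (Wed); 1965-03-26 (Fri); 1965-05-02 (Sun).
3 of the 4 holidays fall on weekdays; the rest are weekends and were already excluded.
Business days: 51 − 3 = 48.

48 business days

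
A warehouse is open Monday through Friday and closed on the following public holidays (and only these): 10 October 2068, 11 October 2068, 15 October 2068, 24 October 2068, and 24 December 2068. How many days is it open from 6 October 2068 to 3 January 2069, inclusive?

59 business days

6 October 2068 is a Saturday.
The range spans 90 days (inclusive of both endpoints).
90 = 7 × 12 + 6, so there are 12 full weeks plus 6 extra days.
Each full week contributes 5 weekdays (Mon–Fri): 12 × 5 = 60.
The 6 extra days are Sat, Sun, Mon, Tue, Wed, Thu — 4 of them qualify.
Total: 60 + 4 = 64.
Holidays: 10 October 2068 (Wed); 11 October 2068 (Thu); 15 October 2068 (Mon); 24 October 2068 (Wed); 24 December 2068 (Mon).
All 5 holidays fall on weekdays, so subtract 5.
Business days: 64 − 5 = 59.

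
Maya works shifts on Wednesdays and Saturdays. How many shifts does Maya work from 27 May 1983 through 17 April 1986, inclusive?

27 May 1983 is a Friday.
From 27 May 1983 to 17 April 1986 is 1057 days inclusive.
1057 = 7 × 151, so the span is exactly 151 full weeks.
Each full week contributes 2 days from the set (Wed, Sat): 151 × 2 = 302.

302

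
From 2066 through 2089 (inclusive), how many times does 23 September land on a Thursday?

4

Day of week of September 23 in each year:
2066: Thu ✓, 2067: Fri, 2068: Sun, 2069: Mon, 2070: Tue, 2071: Wed, 2072: Fri, 2073: Sat, 2074: Sun, 2075: Mon, 2076: Wed, 2077: Thu ✓, 2078: Fri, 2079: Sat, 2080: Mon, 2081: Tue, 2082: Wed, 2083: Thu ✓, 2084: Sat, 2085: Sun, 2086: Mon, 2087: Tue, 2088: Thu ✓, 2089: Fri
Thursdays: 2066, 2077, 2083, 2088.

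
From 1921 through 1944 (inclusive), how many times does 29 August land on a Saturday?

Day of week of August 29 in each year:
1921: Mon, 1922: Tue, 1923: Wed, 1924: Fri, 1925: Sat ✓, 1926: Sun, 1927: Mon, 1928: Wed, 1929: Thu, 1930: Fri, 1931: Sat ✓, 1932: Mon, 1933: Tue, 1934: Wed, 1935: Thu, 1936: Sat ✓, 1937: Sun, 1938: Mon, 1939: Tue, 1940: Thu, 1941: Fri, 1942: Sat ✓, 1943: Sun, 1944: Tue
Saturdays: 1925, 1931, 1936, 1942.

4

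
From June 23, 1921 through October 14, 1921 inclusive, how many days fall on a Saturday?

16 Saturdays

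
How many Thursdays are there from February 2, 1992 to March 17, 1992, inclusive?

6 Thursdays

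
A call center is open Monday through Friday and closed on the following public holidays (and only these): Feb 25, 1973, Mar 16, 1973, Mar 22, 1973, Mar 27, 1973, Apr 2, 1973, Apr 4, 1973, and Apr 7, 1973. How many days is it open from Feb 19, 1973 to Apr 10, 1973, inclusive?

Feb 19, 1973 is a Monday.
From Feb 19, 1973 to Apr 10, 1973 is 51 days inclusive.
51 = 7 × 7 + 2, so there are 7 full weeks plus 2 extra days.
Each full week contributes 5 weekdays (Mon–Fri): 7 × 5 = 35.
The 2 extra days are Mon, Tue — 2 of them qualify.
Total: 35 + 2 = 37.
Holidays: Feb 25, 1973 (Sun); Mar 16, 1973 (Fri); Mar 22, 1973 (Thu); Mar 27, 1973 (Tue); Apr 2, 1973 (Mon); Apr 4, 1973 (Wed); Apr 7, 1973 (Sat).
5 of the 7 holidays fall on weekdays; the rest are weekends and were already excluded.
Business days: 37 − 5 = 32.

32 business days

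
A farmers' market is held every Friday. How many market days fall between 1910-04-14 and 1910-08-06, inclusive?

17

1910-04-14 is a Thursday.
From 1910-04-14 to 1910-08-06 is 115 days inclusive.
115 = 7 × 16 + 3, so there are 16 full weeks plus 3 extra days.
Each full week contributes one Friday: 16 so far.
The 3 extra days are Thu, Fri, Sat — 1 of them qualifies.
Total: 16 + 1 = 17.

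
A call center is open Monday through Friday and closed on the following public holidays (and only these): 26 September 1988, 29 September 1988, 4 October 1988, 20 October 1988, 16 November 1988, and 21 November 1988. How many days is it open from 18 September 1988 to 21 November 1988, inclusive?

18 September 1988 is a Sunday.
The range spans 65 days (inclusive of both endpoints).
65 = 7 × 9 + 2, so there are 9 full weeks plus 2 extra days.
Each full week contributes 5 weekdays (Mon–Fri): 9 × 5 = 45.
The 2 extra days are Sunday, Monday — 1 of them qualifies.
Total: 45 + 1 = 46.
Holidays: 26 September 1988 (Mon); 29 September 1988 (Thu); 4 October 1988 (Tue); 20 October 1988 (Thu); 16 November 1988 (Wed); 21 November 1988 (Mon).
All 6 holidays fall on weekdays, so subtract 6.
Business days: 46 − 6 = 40.

40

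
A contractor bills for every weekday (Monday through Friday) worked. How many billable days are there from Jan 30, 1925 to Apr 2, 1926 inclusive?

Jan 30, 1925 is a Friday.
That's 428 days from start to end, counting both.
428 = 7 × 61 + 1, so there are 61 full weeks plus 1 extra day.
Each full week contributes 5 weekdays (Mon–Fri): 61 × 5 = 305.
The 1 extra day is Fri — 1 of them qualifies.
Total: 305 + 1 = 306.

306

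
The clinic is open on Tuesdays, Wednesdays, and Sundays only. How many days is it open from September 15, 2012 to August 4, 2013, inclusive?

September 15, 2012 is a Saturday.
That's 324 days from start to end, counting both.
324 = 7 × 46 + 2, so there are 46 full weeks plus 2 extra days.
Each full week contributes 3 days from the set (Tue, Wed, Sun): 46 × 3 = 138.
The 2 extra days are Sat, Sun — 1 of them qualifies.
Total: 138 + 1 = 139.

139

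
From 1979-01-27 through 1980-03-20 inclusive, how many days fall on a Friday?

59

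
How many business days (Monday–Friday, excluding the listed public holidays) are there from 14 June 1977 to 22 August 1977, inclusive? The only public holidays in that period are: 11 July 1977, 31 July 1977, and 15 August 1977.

14 June 1977 is a Tuesday.
From 14 June 1977 to 22 August 1977 is 70 days inclusive.
70 = 7 × 10, so the span is exactly 10 full weeks.
Each full week contributes 5 weekdays (Mon–Fri): 10 × 5 = 50.
Holidays: 11 July 1977 (Mon); 31 July 1977 (Sun); 15 August 1977 (Mon).
2 of the 3 holidays fall on weekdays; the rest are weekends and were already excluded.
Business days: 50 − 2 = 48.

48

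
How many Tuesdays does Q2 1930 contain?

April 1, 1930 is a Tuesday.
The range spans 91 days (inclusive of both endpoints).
91 = 7 × 13, so the span is exactly 13 full weeks.
Each full week contributes one Tuesday: 13 so far.

13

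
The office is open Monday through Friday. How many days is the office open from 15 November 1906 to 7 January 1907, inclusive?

38

15 November 1906 is a Thursday.
From 15 November 1906 to 7 January 1907 is 54 days inclusive.
54 = 7 × 7 + 5, so there are 7 full weeks plus 5 extra days.
Each full week contributes 5 weekdays (Mon–Fri): 7 × 5 = 35.
The 5 extra days are Thursday, Friday, Saturday, Sunday, Monday — 3 of them qualify.
Total: 35 + 3 = 38.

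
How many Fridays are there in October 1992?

5

October 1, 1992 is a Thursday.
The range spans 31 days (inclusive of both endpoints).
31 = 7 × 4 + 3, so there are 4 full weeks plus 3 extra days.
Each full week contributes one Friday: 4 so far.
The 3 extra days are Thursday, Friday, Saturday — 1 of them qualifies.
Total: 4 + 1 = 5.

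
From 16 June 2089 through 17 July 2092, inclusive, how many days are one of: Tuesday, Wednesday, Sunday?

16 June 2089 is a Thursday.
That's 1128 days from start to end, counting both.
1128 = 7 × 161 + 1, so there are 161 full weeks plus 1 extra day.
Each full week contributes 3 days from the set (Tue, Wed, Sun): 161 × 3 = 483.
The 1 extra day is Thursday — none qualify.
Total: 483 + 0 = 483.

483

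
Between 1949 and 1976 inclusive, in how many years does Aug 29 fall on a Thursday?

Day of week of August 29 in each year:
1949: Mon, 1950: Tue, 1951: Wed, 1952: Fri, 1953: Sat, 1954: Sun, 1955: Mon, 1956: Wed, 1957: Thu ✓, 1958: Fri, 1959: Sat, 1960: Mon, 1961: Tue, 1962: Wed, 1963: Thu ✓, 1964: Sat, 1965: Sun, 1966: Mon, 1967: Tue, 1968: Thu ✓, 1969: Fri, 1970: Sat, 1971: Sun, 1972: Tue, 1973: Wed, 1974: Thu ✓, 1975: Fri, 1976: Sun
Thursdays: 1957, 1963, 1968, 1974.

4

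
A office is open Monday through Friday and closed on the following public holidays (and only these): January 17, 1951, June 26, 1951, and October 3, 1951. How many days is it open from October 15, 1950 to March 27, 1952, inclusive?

October 15, 1950 is a Sunday.
That's 530 days from start to end, counting both.
530 = 7 × 75 + 5, so there are 75 full weeks plus 5 extra days.
Each full week contributes 5 weekdays (Mon–Fri): 75 × 5 = 375.
The 5 extra days are Sun, Mon, Tue, Wed, Thu — 4 of them qualify.
Total: 375 + 4 = 379.
Holidays: January 17, 1951 (Wed); June 26, 1951 (Tue); October 3, 1951 (Wed).
All 3 holidays fall on weekdays, so subtract 3.
Business days: 379 − 3 = 376.

376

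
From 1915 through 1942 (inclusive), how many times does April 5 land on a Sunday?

4

Day of week of April 5 in each year:
1915: Mon, 1916: Wed, 1917: Thu, 1918: Fri, 1919: Sat, 1920: Mon, 1921: Tue, 1922: Wed, 1923: Thu, 1924: Sat, 1925: Sun ✓, 1926: Mon, 1927: Tue, 1928: Thu, 1929: Fri, 1930: Sat, 1931: Sun ✓, 1932: Tue, 1933: Wed, 1934: Thu, 1935: Fri, 1936: Sun ✓, 1937: Mon, 1938: Tue, 1939: Wed, 1940: Fri, 1941: Sat, 1942: Sun ✓
Sundays: 1925, 1931, 1936, 1942.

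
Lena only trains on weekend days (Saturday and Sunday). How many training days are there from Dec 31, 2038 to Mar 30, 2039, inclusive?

26

Dec 31, 2038 is a Friday.
The range spans 90 days (inclusive of both endpoints).
90 = 7 × 12 + 6, so there are 12 full weeks plus 6 extra days.
Each full week contributes 2 weekend days (Sat, Sun): 12 × 2 = 24.
The 6 extra days are Fri, Sat, Sun, Mon, Tue, Wed — 2 of them qualify.
Total: 24 + 2 = 26.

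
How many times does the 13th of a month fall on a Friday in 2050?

1

The 13th falls on a Friday when the month's 13th has weekday Fri.
Jan 13 is Thu; Feb 13 is Sun; Mar 13 is Sun; Apr 13 is Wed; May 13 is Fri ✓; Jun 13 is Mon; Jul 13 is Wed; Aug 13 is Sat; Sep 13 is Tue; Oct 13 is Thu; Nov 13 is Sun; Dec 13 is Tue.
Friday the 13ths: May.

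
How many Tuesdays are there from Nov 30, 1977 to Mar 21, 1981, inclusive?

172

Nov 30, 1977 is a Wednesday.
That's 1208 days from start to end, counting both.
1208 = 7 × 172 + 4, so there are 172 full weeks plus 4 extra days.
Each full week contributes one Tuesday: 172 so far.
The 4 extra days are Wednesday, Thursday, Friday, Saturday — none qualify.
Total: 172 + 0 = 172.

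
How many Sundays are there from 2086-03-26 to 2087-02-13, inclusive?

2086-03-26 is a Tuesday.
The range spans 325 days (inclusive of both endpoints).
325 = 7 × 46 + 3, so there are 46 full weeks plus 3 extra days.
Each full week contributes one Sunday: 46 so far.
The 3 extra days are Tuesday, Wednesday, Thursday — none qualify.
Total: 46 + 0 = 46.

46 Sundays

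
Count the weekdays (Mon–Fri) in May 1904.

1 May 1904 is a Sunday.
From 1 May 1904 to 31 May 1904 is 31 days inclusive.
31 = 7 × 4 + 3, so there are 4 full weeks plus 3 extra days.
Each full week contributes 5 weekdays (Mon–Fri): 4 × 5 = 20.
The 3 extra days are Sunday, Monday, Tuesday — 2 of them qualify.
Total: 20 + 2 = 22.

22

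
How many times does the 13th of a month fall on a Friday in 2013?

2

The 13th falls on a Friday when the month's 13th has weekday Fri.
Jan 13 is Sun; Feb 13 is Wed; Mar 13 is Wed; Apr 13 is Sat; May 13 is Mon; Jun 13 is Thu; Jul 13 is Sat; Aug 13 is Tue; Sep 13 is Fri ✓; Oct 13 is Sun; Nov 13 is Wed; Dec 13 is Fri ✓.
Friday the 13ths: Sep, Dec.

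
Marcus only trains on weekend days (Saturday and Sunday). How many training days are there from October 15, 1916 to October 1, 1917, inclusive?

October 15, 1916 is a Sunday.
From October 15, 1916 to October 1, 1917 is 352 days inclusive.
352 = 7 × 50 + 2, so there are 50 full weeks plus 2 extra days.
Each full week contributes 2 weekend days (Sat, Sun): 50 × 2 = 100.
The 2 extra days are Sun, Mon — 1 of them qualifies.
Total: 100 + 1 = 101.

101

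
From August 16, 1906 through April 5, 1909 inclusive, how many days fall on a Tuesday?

137 Tuesdays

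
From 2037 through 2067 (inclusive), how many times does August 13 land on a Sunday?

Day of week of August 13 in each year:
2037: Thu, 2038: Fri, 2039: Sat, 2040: Mon, 2041: Tue, 2042: Wed, 2043: Thu, 2044: Sat, 2045: Sun ✓, 2046: Mon, 2047: Tue, 2048: Thu, 2049: Fri, 2050: Sat, 2051: Sun ✓, 2052: Tue, 2053: Wed, 2054: Thu, 2055: Fri, 2056: Sun ✓, 2057: Mon, 2058: Tue, 2059: Wed, 2060: Fri, 2061: Sat, 2062: Sun ✓, 2063: Mon, 2064: Wed, 2065: Thu, 2066: Fri, 2067: Sat
Sundays: 2045, 2051, 2056, 2062.

4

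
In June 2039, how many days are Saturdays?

Jun 1, 2039 is a Wednesday.
From Jun 1, 2039 to Jun 30, 2039 is 30 days inclusive.
30 = 7 × 4 + 2, so there are 4 full weeks plus 2 extra days.
Each full week contributes one Saturday: 4 so far.
The 2 extra days are Wednesday, Thursday — none qualify.
Total: 4 + 0 = 4.

4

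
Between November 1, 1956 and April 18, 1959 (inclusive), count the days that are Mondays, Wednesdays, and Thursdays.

385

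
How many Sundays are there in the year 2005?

52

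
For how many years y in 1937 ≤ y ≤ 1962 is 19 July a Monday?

Day of week of July 19 in each year:
1937: Mon ✓, 1938: Tue, 1939: Wed, 1940: Fri, 1941: Sat, 1942: Sun, 1943: Mon ✓, 1944: Wed, 1945: Thu, 1946: Fri, 1947: Sat, 1948: Mon ✓, 1949: Tue, 1950: Wed, 1951: Thu, 1952: Sat, 1953: Sun, 1954: Mon ✓, 1955: Tue, 1956: Thu, 1957: Fri, 1958: Sat, 1959: Sun, 1960: Tue, 1961: Wed, 1962: Thu
Mondays: 1937, 1943, 1948, 1954.

4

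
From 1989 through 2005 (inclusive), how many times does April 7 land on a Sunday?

3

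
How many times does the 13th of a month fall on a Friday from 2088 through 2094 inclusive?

12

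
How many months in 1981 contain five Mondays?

A month has five Mondays exactly when Monday falls within its first (length − 28) days.
Jan: 31 days, starts Thu → 5 of Thu, Fri, Sat
Feb: 28 days, starts Sun → 5 of (none)
Mar: 31 days, starts Sun → 5 of Sun, Mon, Tue ✓
Apr: 30 days, starts Wed → 5 of Wed, Thu
May: 31 days, starts Fri → 5 of Fri, Sat, Sun
Jun: 30 days, starts Mon → 5 of Mon, Tue ✓
Jul: 31 days, starts Wed → 5 of Wed, Thu, Fri
Aug: 31 days, starts Sat → 5 of Sat, Sun, Mon ✓
Sep: 30 days, starts Tue → 5 of Tue, Wed
Oct: 31 days, starts Thu → 5 of Thu, Fri, Sat
Nov: 30 days, starts Sun → 5 of Sun, Mon ✓
Dec: 31 days, starts Tue → 5 of Tue, Wed, Thu
Months with five Mondays: Mar, Jun, Aug, Nov.

4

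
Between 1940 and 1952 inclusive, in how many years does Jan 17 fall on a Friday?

2

Day of week of January 17 in each year:
1940: Wed, 1941: Fri ✓, 1942: Sat, 1943: Sun, 1944: Mon, 1945: Wed, 1946: Thu, 1947: Fri ✓, 1948: Sat, 1949: Mon, 1950: Tue, 1951: Wed, 1952: Thu
Fridays: 1941, 1947.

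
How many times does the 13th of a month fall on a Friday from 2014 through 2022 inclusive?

Friday-the-13ths by year:
2014: Jun
2015: Feb, Mar, Nov
2016: May
2017: Jan, Oct
2018: Apr, Jul
2019: Sep, Dec
2020: Mar, Nov
2021: Aug
2022: May

15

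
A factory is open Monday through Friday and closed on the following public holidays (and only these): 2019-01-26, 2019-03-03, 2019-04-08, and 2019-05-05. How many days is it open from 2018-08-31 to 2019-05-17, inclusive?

2018-08-31 is a Friday.
That's 260 days from start to end, counting both.
260 = 7 × 37 + 1, so there are 37 full weeks plus 1 extra day.
Each full week contributes 5 weekdays (Mon–Fri): 37 × 5 = 185.
The 1 extra day is Fri — 1 of them qualifies.
Total: 185 + 1 = 186.
Holidays: 2019-01-26 (Sat); 2019-03-03 (Sun); 2019-04-08 (Mon); 2019-05-05 (Sun).
1 of the 4 holidays fall on weekdays; the rest are weekends and were already excluded.
Business days: 186 − 1 = 185.

185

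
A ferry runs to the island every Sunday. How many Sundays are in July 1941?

1 July 1941 is a Tuesday.
The range spans 31 days (inclusive of both endpoints).
31 = 7 × 4 + 3, so there are 4 full weeks plus 3 extra days.
Each full week contributes one Sunday: 4 so far.
The 3 extra days are Tuesday, Wednesday, Thursday — none qualify.
Total: 4 + 0 = 4.

4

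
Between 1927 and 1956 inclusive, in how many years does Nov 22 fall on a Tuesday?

Day of week of November 22 in each year:
1927: Tue ✓, 1928: Thu, 1929: Fri, 1930: Sat, 1931: Sun, 1932: Tue ✓, 1933: Wed, 1934: Thu, 1935: Fri, 1936: Sun, 1937: Mon, 1938: Tue ✓, 1939: Wed, 1940: Fri, 1941: Sat, 1942: Sun, 1943: Mon, 1944: Wed, 1945: Thu, 1946: Fri, 1947: Sat, 1948: Mon, 1949: Tue ✓, 1950: Wed, 1951: Thu, 1952: Sat, 1953: Sun, 1954: Mon, 1955: Tue ✓, 1956: Thu
Tuesdays: 1927, 1932, 1938, 1949, 1955.

5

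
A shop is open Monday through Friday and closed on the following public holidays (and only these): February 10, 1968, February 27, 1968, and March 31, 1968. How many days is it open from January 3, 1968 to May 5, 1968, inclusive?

January 3, 1968 is a Wednesday.
The range spans 124 days (inclusive of both endpoints).
124 = 7 × 17 + 5, so there are 17 full weeks plus 5 extra days.
Each full week contributes 5 weekdays (Mon–Fri): 17 × 5 = 85.
The 5 extra days are Wed, Thu, Fri, Sat, Sun — 3 of them qualify.
Total: 85 + 3 = 88.
Holidays: February 10, 1968 (Sat); February 27, 1968 (Tue); March 31, 1968 (Sun).
1 of the 3 holidays fall on weekdays; the rest are weekends and were already excluded.
Business days: 88 − 1 = 87.

87 business days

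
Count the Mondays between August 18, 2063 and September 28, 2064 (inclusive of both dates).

58 Mondays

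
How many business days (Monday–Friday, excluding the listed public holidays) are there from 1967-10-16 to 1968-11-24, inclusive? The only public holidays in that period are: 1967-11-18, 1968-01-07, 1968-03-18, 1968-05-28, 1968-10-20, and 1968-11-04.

1967-10-16 is a Monday.
The range spans 406 days (inclusive of both endpoints).
406 = 7 × 58, so the span is exactly 58 full weeks.
Each full week contributes 5 weekdays (Mon–Fri): 58 × 5 = 290.
Total: 290.
Holidays: 1967-11-18 (Sat); 1968-01-07 (Sun); 1968-03-18 (Mon); 1968-05-28 (Tue); 1968-10-20 (Sun); 1968-11-04 (Mon).
3 of the 6 holidays fall on weekdays; the rest are weekends and were already excluded.
Business days: 290 − 3 = 287.

287 business days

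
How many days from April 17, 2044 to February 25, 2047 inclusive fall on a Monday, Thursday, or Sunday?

April 17, 2044 is a Sunday.
The range spans 1045 days (inclusive of both endpoints).
1045 = 7 × 149 + 2, so there are 149 full weeks plus 2 extra days.
Each full week contributes 3 days from the set (Mon, Thu, Sun): 149 × 3 = 447.
The 2 extra days are Sunday, Monday — 2 of them qualify.
Total: 447 + 2 = 449.

449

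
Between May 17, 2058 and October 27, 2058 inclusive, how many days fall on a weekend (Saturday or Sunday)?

May 17, 2058 is a Friday.
That's 164 days from start to end, counting both.
164 = 7 × 23 + 3, so there are 23 full weeks plus 3 extra days.
Each full week contributes 2 weekend days (Sat, Sun): 23 × 2 = 46.
The 3 extra days are Friday, Saturday, Sunday — 2 of them qualify.
Total: 46 + 2 = 48.

48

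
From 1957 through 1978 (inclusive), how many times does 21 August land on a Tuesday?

Day of week of August 21 in each year:
1957: Wed, 1958: Thu, 1959: Fri, 1960: Sun, 1961: Mon, 1962: Tue ✓, 1963: Wed, 1964: Fri, 1965: Sat, 1966: Sun, 1967: Mon, 1968: Wed, 1969: Thu, 1970: Fri, 1971: Sat, 1972: Mon, 1973: Tue ✓, 1974: Wed, 1975: Thu, 1976: Sat, 1977: Sun, 1978: Mon
Tuesdays: 1962, 1973.

2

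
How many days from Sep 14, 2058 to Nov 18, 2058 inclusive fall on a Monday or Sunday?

20

Sep 14, 2058 is a Saturday.
That's 66 days from start to end, counting both.
66 = 7 × 9 + 3, so there are 9 full weeks plus 3 extra days.
Each full week contributes 2 days from the set (Mon, Sun): 9 × 2 = 18.
The 3 extra days are Saturday, Sunday, Monday — 2 of them qualify.
Total: 18 + 2 = 20.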